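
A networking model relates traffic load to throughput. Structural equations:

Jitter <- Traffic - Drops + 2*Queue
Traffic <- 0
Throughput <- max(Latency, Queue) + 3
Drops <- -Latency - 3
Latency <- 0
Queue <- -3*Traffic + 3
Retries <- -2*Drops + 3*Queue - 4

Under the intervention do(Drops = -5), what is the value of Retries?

Intervening sets Drops = -5 and removes its equation (Drops <- -Latency - 3).
Queue = -3*Traffic + 3  [with Traffic=0]  = 3
Retries = -2*Drops + 3*Queue - 4  [with Drops=-5, Queue=3]  = 15

15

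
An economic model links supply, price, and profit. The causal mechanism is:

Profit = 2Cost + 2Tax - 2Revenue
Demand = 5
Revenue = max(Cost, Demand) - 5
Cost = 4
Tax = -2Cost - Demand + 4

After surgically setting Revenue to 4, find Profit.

do(Revenue=4) replaces the equation Revenue = max(Cost, Demand) - 5 with the constant Revenue = 4.
Tax = -2Cost - Demand + 4  [with Cost=4, Demand=5]  = -9
Profit = 2Cost + 2Tax - 2Revenue  [with Cost=4, Tax=-9, Revenue=4]  = -18

-18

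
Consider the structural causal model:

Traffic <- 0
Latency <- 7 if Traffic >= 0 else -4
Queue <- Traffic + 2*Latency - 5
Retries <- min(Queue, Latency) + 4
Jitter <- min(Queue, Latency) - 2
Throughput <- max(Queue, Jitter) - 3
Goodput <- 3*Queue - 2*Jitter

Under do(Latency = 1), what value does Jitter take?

do(Latency=1) replaces the equation Latency <- 7 if Traffic >= 0 else -4 with the constant Latency = 1.
Queue = Traffic + 2*Latency - 5  [with Traffic=0, Latency=1]  = -3
Jitter = min(Queue, Latency) - 2  [with Queue=-3, Latency=1]  = -5

-5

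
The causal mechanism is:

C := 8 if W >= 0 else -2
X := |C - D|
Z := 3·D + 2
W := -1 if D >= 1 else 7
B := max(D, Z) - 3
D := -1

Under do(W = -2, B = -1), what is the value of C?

-2

The joint intervention fixes W = -2, B = -1, removing each variable's own equation.
C = 8 if W >= 0 else -2  [with W=-2]  = -2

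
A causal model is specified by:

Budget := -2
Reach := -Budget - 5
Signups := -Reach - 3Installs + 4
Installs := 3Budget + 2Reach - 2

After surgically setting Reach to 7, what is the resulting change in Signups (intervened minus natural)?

-70

Under do(Reach=7), the mechanism Reach := -Budget - 5 is discarded; Reach is fixed at 7.
Installs = 3Budget + 2Reach - 2  [with Budget=-2, Reach=7]  = 6
Signups = -Reach - 3Installs + 4  [with Reach=7, Installs=6]  = -21
Without intervention: Reach = -Budget - 5  [with Budget=-2]  = -3; Installs = 3Budget + 2Reach - 2  [with Budget=-2, Reach=-3]  = -14; Signups = -Reach - 3Installs + 4  [with Reach=-3, Installs=-14]  = 49.
Change = -21 − 49 = -70.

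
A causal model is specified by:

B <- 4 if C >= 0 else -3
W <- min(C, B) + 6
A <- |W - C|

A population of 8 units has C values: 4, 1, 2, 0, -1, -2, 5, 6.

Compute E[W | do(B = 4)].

do(B=4) breaks B's dependence on C. With B=4 fixed, W across the units is 10, 7, 8, 6, 5, 4, 10, 10, mean 7.5.

7.5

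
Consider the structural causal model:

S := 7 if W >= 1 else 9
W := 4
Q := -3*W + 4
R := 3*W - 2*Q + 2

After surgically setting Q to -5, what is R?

24

The intervention breaks the incoming arrows to Q: Q := -3*W + 4 no longer applies, and Q = -5.
R = 3*W - 2*Q + 2  [with W=4, Q=-5]  = 24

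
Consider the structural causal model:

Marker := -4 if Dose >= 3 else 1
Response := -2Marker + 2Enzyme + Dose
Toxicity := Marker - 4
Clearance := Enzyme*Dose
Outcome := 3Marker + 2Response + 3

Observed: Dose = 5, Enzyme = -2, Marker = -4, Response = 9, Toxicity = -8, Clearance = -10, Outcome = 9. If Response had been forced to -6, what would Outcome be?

-21

The intervention breaks the incoming arrows to Response: Response := -2Marker + 2Enzyme + Dose no longer applies, and Response = -6.
Marker = -4 if Dose >= 3 else 1  [with Dose=5]  = -4
Outcome = 3Marker + 2Response + 3  [with Marker=-4, Response=-6]  = -21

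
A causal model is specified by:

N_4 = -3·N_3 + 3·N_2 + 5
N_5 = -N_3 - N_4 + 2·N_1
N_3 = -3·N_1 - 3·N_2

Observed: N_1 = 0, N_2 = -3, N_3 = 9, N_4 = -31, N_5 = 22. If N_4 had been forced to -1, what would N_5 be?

Intervening sets N_4 = -1 and removes its equation (N_4 = -3·N_3 + 3·N_2 + 5).
N_3 = -3·N_1 - 3·N_2  [with N_1=0, N_2=-3]  = 9
N_5 = -N_3 - N_4 + 2·N_1  [with N_3=9, N_4=-1, N_1=0]  = -8

-8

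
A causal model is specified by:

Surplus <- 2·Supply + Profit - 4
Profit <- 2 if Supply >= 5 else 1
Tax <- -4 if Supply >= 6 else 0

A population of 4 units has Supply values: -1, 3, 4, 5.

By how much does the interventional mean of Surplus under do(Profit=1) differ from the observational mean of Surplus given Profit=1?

Under do(Profit=1), Profit's equation is replaced by Profit=1 for every unit. Per-unit Surplus: -5, 3, 5, 7. Mean = 2.5.
Observing Profit=1 restricts to units where Profit's equation naturally yields 1: Supply ∈ {-1, 3, 4}. In that subpopulation Surplus = -5, 3, 5, mean 1.
Difference = 2.5 − 1 = 1.5.

1.5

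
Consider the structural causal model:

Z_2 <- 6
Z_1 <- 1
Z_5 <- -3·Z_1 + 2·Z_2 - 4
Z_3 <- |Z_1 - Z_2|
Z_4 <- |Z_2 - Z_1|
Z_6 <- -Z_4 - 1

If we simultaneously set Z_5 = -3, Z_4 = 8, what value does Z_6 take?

Setting Z_5 = -3, Z_4 = 8 by intervention discards those variables' equations.
Z_6 = -Z_4 - 1  [with Z_4=8]  = -9

-9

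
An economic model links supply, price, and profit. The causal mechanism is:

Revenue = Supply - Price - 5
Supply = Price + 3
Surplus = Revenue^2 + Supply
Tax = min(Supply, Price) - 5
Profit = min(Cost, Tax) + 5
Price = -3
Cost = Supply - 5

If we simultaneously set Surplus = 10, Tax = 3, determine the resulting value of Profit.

0

Setting Surplus = 10, Tax = 3 by intervention discards those variables' equations.
Supply = Price + 3  [with Price=-3]  = 0
Cost = Supply - 5  [with Supply=0]  = -5
Profit = min(Cost, Tax) + 5  [with Cost=-5, Tax=3]  = 0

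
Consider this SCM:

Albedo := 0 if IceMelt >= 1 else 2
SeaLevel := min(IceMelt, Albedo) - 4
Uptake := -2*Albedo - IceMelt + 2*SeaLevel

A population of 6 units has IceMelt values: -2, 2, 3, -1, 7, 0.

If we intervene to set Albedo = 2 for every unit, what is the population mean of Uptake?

The intervention sets Albedo=2 in all 6 units regardless of IceMelt. Recomputing Uptake per unit gives -14, -10, -11, -13, -15, -12; average -12.5.

-12.5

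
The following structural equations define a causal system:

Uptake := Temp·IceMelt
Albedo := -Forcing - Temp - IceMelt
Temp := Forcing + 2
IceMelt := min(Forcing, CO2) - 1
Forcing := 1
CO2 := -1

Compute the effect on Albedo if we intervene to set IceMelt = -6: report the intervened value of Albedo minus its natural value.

Intervening sets IceMelt = -6 and removes its equation (IceMelt := min(Forcing, CO2) - 1).
Temp = Forcing + 2  [with Forcing=1]  = 3
Albedo = -Forcing - Temp - IceMelt  [with Forcing=1, Temp=3, IceMelt=-6]  = 2
Without intervention: Temp = Forcing + 2  [with Forcing=1]  = 3; IceMelt = min(Forcing, CO2) - 1  [with Forcing=1, CO2=-1]  = -2; Albedo = -Forcing - Temp - IceMelt  [with Forcing=1, Temp=3, IceMelt=-2]  = -2.
Change = 2 − (-2) = 4.

4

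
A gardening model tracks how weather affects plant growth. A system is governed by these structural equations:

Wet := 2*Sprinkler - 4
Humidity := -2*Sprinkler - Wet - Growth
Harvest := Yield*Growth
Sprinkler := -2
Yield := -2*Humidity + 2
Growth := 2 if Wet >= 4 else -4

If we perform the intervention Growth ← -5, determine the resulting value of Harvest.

The intervention breaks the incoming arrows to Growth: Growth := 2 if Wet >= 4 else -4 no longer applies, and Growth = -5.
Wet = 2*Sprinkler - 4  [with Sprinkler=-2]  = -8
Humidity = -2*Sprinkler - Wet - Growth  [with Sprinkler=-2, Wet=-8, Growth=-5]  = 17
Yield = -2*Humidity + 2  [with Humidity=17]  = -32
Harvest = Yield*Growth  [with Yield=-32, Growth=-5]  = 160

160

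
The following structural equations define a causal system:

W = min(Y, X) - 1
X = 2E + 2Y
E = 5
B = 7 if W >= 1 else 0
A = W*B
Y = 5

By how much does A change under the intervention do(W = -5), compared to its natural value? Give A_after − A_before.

-28

Under do(W=-5), the mechanism W = min(Y, X) - 1 is discarded; W is fixed at -5.
B = 7 if W >= 1 else 0  [with W=-5]  = 0
A = W*B  [with W=-5, B=0]  = 0
Without intervention: X = 2E + 2Y  [with E=5, Y=5]  = 20; W = min(Y, X) - 1  [with Y=5, X=20]  = 4; B = 7 if W >= 1 else 0  [with W=4]  = 7; A = W*B  [with W=4, B=7]  = 28.
Change = 0 − 28 = -28.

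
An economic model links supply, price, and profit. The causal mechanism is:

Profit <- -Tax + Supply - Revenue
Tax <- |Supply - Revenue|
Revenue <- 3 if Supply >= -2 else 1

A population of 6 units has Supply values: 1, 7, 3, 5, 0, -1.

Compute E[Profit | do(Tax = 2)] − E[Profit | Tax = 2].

do(Tax=2) breaks Tax's dependence on Supply. With Tax=2 fixed, Profit across the units is -4, 2, -2, 0, -5, -6, mean -2.5.
Conditioning on Tax=2 selects the 2 unit(s) with Supply ∈ {1, 5}. Their Profit values: -4, 0. Mean = -2.
Difference = -2.5 − (-2) = -0.5.

-0.5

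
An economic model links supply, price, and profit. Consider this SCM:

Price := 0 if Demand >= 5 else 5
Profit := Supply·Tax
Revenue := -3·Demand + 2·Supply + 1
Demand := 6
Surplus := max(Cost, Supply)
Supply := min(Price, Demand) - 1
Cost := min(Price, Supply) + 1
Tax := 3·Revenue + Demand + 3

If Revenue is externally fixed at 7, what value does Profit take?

-30

Under do(Revenue=7), the mechanism Revenue := -3·Demand + 2·Supply + 1 is discarded; Revenue is fixed at 7.
Price = 0 if Demand >= 5 else 5  [with Demand=6]  = 0
Supply = min(Price, Demand) - 1  [with Price=0, Demand=6]  = -1
Tax = 3·Revenue + Demand + 3  [with Revenue=7, Demand=6]  = 30
Profit = Supply·Tax  [with Supply=-1, Tax=30]  = -30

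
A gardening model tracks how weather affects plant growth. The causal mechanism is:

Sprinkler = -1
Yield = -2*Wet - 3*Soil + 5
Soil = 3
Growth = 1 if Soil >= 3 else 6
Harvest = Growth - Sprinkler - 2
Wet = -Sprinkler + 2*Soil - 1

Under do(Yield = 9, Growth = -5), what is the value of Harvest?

-6

Setting Yield = 9, Growth = -5 by intervention discards those variables' equations.
Harvest = Growth - Sprinkler - 2  [with Growth=-5, Sprinkler=-1]  = -6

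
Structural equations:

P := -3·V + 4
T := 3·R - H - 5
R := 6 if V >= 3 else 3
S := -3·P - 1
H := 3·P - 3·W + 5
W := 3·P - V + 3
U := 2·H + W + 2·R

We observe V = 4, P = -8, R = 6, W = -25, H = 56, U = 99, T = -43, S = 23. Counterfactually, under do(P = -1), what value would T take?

Under do(P=-1), the mechanism P := -3·V + 4 is discarded; P is fixed at -1.
R = 6 if V >= 3 else 3  [with V=4]  = 6
W = 3·P - V + 3  [with P=-1, V=4]  = -4
H = 3·P - 3·W + 5  [with P=-1, W=-4]  = 14
T = 3·R - H - 5  [with R=6, H=14]  = -1

-1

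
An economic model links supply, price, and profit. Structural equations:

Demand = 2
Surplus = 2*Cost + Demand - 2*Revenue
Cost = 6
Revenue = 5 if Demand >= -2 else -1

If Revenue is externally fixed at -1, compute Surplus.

The intervention breaks the incoming arrows to Revenue: Revenue = 5 if Demand >= -2 else -1 no longer applies, and Revenue = -1.
Surplus = 2*Cost + Demand - 2*Revenue  [with Cost=6, Demand=2, Revenue=-1]  = 16

16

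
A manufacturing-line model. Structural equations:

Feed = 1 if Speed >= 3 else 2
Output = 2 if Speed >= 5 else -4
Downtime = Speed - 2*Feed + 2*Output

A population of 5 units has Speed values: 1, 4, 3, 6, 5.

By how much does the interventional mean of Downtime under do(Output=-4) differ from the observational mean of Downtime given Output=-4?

1.4

do(Output=-4) breaks Output's dependence on Speed. With Output=-4 fixed, Downtime across the units is -11, -6, -7, -4, -5, mean -6.6.
E[Downtime|Output=-4] averages over only the 3 units with Output=-4 (Speed = 1, 4, 3): Downtime = -11, -6, -7, mean -8.
Difference = -6.6 − (-8) = 1.4.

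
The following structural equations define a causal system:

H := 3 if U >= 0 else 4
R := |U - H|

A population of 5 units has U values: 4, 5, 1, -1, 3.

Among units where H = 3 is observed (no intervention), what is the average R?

1.25

Observing H=3 restricts to units where H's equation naturally yields 3: U ∈ {4, 5, 1, 3}. In that subpopulation R = 1, 2, 2, 0, mean 1.25.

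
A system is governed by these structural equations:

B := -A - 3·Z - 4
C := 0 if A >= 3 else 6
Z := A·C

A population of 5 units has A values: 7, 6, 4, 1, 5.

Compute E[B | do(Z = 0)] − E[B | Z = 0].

0.9

Every unit gets Z=0 under the intervention. B values become -11, -10, -8, -5, -9; E[B|do(Z=0)] = -8.6.
Conditioning on Z=0 selects the 4 unit(s) with A ∈ {7, 6, 4, 5}. Their B values: -11, -10, -8, -9. Mean = -9.5.
Difference = -8.6 − (-9.5) = 0.9.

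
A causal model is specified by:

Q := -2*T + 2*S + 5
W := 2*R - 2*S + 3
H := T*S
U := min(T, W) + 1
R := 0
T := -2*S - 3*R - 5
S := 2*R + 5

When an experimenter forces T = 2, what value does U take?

-6

The intervention breaks the incoming arrows to T: T := -2*S - 3*R - 5 no longer applies, and T = 2.
S = 2*R + 5  [with R=0]  = 5
W = 2*R - 2*S + 3  [with R=0, S=5]  = -7
U = min(T, W) + 1  [with T=2, W=-7]  = -6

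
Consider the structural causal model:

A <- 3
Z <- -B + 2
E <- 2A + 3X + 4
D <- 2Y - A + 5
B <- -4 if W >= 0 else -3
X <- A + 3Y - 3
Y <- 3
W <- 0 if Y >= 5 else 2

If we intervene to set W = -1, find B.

-3

The intervention breaks the incoming arrows to W: W <- 0 if Y >= 5 else 2 no longer applies, and W = -1.
B = -4 if W >= 0 else -3  [with W=-1]  = -3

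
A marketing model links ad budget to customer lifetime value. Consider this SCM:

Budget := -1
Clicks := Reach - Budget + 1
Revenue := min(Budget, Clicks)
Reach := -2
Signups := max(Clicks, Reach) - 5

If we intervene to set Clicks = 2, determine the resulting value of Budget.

Under do(Clicks=2), the mechanism Clicks := Reach - Budget + 1 is discarded; Clicks is fixed at 2.
Budget is not downstream of the intervention, so its value is determined by the original equations.

-1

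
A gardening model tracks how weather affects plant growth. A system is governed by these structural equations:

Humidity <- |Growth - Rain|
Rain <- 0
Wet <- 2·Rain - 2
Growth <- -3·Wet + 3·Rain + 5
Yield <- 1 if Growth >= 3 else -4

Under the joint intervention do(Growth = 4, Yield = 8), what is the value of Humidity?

4

The joint intervention fixes Growth = 4, Yield = 8, removing each variable's own equation.
Humidity = |Growth - Rain|  [with Growth=4, Rain=0]  = 4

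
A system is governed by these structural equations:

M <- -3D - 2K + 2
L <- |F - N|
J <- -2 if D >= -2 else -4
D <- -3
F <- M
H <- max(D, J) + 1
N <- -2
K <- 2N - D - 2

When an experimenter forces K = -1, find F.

13

The intervention breaks the incoming arrows to K: K <- 2N - D - 2 no longer applies, and K = -1.
M = -3D - 2K + 2  [with D=-3, K=-1]  = 13
F = M  [with M=13]  = 13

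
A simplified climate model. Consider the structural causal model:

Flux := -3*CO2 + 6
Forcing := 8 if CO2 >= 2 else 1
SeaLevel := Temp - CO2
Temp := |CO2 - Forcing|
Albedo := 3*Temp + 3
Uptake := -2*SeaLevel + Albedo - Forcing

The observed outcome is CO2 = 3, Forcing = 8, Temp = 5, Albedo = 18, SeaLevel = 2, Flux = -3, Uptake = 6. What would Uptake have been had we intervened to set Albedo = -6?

-18

The intervention breaks the incoming arrows to Albedo: Albedo := 3*Temp + 3 no longer applies, and Albedo = -6.
Forcing = 8 if CO2 >= 2 else 1  [with CO2=3]  = 8
Temp = |CO2 - Forcing|  [with CO2=3, Forcing=8]  = 5
SeaLevel = Temp - CO2  [with Temp=5, CO2=3]  = 2
Uptake = -2*SeaLevel + Albedo - Forcing  [with SeaLevel=2, Albedo=-6, Forcing=8]  = -18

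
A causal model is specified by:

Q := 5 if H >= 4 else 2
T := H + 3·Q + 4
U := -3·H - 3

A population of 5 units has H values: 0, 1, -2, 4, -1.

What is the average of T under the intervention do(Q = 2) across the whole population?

10.4

do(Q=2) breaks Q's dependence on H. With Q=2 fixed, T across the units is 10, 11, 8, 14, 9, mean 10.4.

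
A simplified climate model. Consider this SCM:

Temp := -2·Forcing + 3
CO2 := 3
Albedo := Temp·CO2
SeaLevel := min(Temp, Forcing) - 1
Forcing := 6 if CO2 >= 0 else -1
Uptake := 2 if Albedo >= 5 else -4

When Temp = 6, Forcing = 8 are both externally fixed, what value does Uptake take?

2

Setting Temp = 6, Forcing = 8 by intervention discards those variables' equations.
Albedo = Temp·CO2  [with Temp=6, CO2=3]  = 18
Uptake = 2 if Albedo >= 5 else -4  [with Albedo=18]  = 2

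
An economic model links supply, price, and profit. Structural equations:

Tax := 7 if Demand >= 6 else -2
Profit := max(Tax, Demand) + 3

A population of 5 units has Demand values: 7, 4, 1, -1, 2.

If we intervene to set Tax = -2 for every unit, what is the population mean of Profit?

Every unit gets Tax=-2 under the intervention. Profit values become 10, 7, 4, 2, 5; E[Profit|do(Tax=-2)] = 5.6.

5.6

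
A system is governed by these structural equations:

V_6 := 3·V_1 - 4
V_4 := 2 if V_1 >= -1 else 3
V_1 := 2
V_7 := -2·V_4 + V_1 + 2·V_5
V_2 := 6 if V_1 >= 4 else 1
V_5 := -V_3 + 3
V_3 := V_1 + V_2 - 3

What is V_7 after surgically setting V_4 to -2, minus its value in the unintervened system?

8

The intervention breaks the incoming arrows to V_4: V_4 := 2 if V_1 >= -1 else 3 no longer applies, and V_4 = -2.
V_2 = 6 if V_1 >= 4 else 1  [with V_1=2]  = 1
V_3 = V_1 + V_2 - 3  [with V_1=2, V_2=1]  = 0
V_5 = -V_3 + 3  [with V_3=0]  = 3
V_7 = -2·V_4 + V_1 + 2·V_5  [with V_4=-2, V_1=2, V_5=3]  = 12
Without intervention: V_2 = 6 if V_1 >= 4 else 1  [with V_1=2]  = 1; V_3 = V_1 + V_2 - 3  [with V_1=2, V_2=1]  = 0; V_4 = 2 if V_1 >= -1 else 3  [with V_1=2]  = 2; V_5 = -V_3 + 3  [with V_3=0]  = 3; V_7 = -2·V_4 + V_1 + 2·V_5  [with V_4=2, V_1=2, V_5=3]  = 4.
Change = 12 − 4 = 8.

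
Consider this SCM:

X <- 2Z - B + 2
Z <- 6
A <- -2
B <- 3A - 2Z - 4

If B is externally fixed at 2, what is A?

Under do(B=2), the mechanism B <- 3A - 2Z - 4 is discarded; B is fixed at 2.
Since A is not a descendant of the intervened variable, it is unaffected.

-2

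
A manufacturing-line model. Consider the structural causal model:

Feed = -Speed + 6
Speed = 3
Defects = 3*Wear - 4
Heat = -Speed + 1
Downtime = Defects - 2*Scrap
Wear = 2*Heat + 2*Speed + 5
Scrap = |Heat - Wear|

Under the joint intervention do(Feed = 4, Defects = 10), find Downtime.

The joint intervention fixes Feed = 4, Defects = 10, removing each variable's own equation.
Heat = -Speed + 1  [with Speed=3]  = -2
Wear = 2*Heat + 2*Speed + 5  [with Heat=-2, Speed=3]  = 7
Scrap = |Heat - Wear|  [with Heat=-2, Wear=7]  = 9
Downtime = Defects - 2*Scrap  [with Defects=10, Scrap=9]  = -8

-8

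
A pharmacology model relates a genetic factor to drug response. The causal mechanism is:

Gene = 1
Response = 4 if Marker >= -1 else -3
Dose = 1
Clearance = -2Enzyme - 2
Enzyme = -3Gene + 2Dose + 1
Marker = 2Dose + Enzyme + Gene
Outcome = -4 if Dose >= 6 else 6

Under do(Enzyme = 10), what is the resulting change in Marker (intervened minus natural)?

The intervention breaks the incoming arrows to Enzyme: Enzyme = -3Gene + 2Dose + 1 no longer applies, and Enzyme = 10.
Marker = 2Dose + Enzyme + Gene  [with Dose=1, Enzyme=10, Gene=1]  = 13
Without intervention: Enzyme = -3Gene + 2Dose + 1  [with Gene=1, Dose=1]  = 0; Marker = 2Dose + Enzyme + Gene  [with Dose=1, Enzyme=0, Gene=1]  = 3.
Change = 13 − 3 = 10.

10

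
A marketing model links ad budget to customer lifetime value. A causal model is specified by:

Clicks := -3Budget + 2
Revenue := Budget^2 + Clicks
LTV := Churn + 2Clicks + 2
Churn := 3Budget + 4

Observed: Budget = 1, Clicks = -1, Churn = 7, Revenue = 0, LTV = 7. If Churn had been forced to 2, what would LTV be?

do(Churn=2) replaces the equation Churn := 3Budget + 4 with the constant Churn = 2.
Clicks = -3Budget + 2  [with Budget=1]  = -1
LTV = Churn + 2Clicks + 2  [with Churn=2, Clicks=-1]  = 2

2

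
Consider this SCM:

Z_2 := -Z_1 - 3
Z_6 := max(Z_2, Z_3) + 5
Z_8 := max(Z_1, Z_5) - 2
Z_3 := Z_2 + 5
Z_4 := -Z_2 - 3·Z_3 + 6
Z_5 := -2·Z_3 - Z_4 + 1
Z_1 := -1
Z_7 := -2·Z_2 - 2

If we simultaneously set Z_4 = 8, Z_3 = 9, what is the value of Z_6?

14

The joint intervention fixes Z_4 = 8, Z_3 = 9, removing each variable's own equation.
Z_2 = -Z_1 - 3  [with Z_1=-1]  = -2
Z_6 = max(Z_2, Z_3) + 5  [with Z_2=-2, Z_3=9]  = 14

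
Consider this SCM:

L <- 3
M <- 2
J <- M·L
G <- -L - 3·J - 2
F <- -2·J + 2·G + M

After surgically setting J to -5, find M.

Under do(J=-5), the mechanism J <- M·L is discarded; J is fixed at -5.
Since M is not a descendant of the intervened variable, it is unaffected.

2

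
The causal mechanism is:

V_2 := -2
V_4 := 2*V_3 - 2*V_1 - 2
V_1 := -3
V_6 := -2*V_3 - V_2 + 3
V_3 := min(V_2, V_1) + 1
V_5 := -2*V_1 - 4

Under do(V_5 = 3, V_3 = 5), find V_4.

Under do(V_5 = 3, V_3 = 5), each intervened variable's structural equation is replaced by its fixed value.
V_4 = 2*V_3 - 2*V_1 - 2  [with V_3=5, V_1=-3]  = 14

14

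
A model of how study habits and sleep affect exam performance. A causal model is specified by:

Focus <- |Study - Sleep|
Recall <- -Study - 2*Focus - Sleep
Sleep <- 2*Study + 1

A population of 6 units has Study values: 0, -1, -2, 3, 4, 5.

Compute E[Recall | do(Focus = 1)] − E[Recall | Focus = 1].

-7.5

Every unit gets Focus=1 under the intervention. Recall values become -3, 0, 3, -12, -15, -18; E[Recall|do(Focus=1)] = -7.5.
Observing Focus=1 restricts to units where Focus's equation naturally yields 1: Study ∈ {0, -2}. In that subpopulation Recall = -3, 3, mean 0.
Difference = -7.5 − 0 = -7.5.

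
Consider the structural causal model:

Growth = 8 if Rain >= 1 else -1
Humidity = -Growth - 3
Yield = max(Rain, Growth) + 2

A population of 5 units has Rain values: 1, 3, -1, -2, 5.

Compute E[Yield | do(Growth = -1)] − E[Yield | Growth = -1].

Every unit gets Growth=-1 under the intervention. Yield values become 3, 5, 1, 1, 7; E[Yield|do(Growth=-1)] = 3.4.
E[Yield|Growth=-1] averages over only the 2 units with Growth=-1 (Rain = -1, -2): Yield = 1, 1, mean 1.
Difference = 3.4 − 1 = 2.4.

2.4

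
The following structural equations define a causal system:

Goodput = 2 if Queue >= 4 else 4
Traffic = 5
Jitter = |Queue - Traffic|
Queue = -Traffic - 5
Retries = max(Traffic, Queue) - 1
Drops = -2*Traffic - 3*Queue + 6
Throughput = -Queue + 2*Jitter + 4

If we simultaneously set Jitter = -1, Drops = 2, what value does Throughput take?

12

The joint intervention fixes Jitter = -1, Drops = 2, removing each variable's own equation.
Queue = -Traffic - 5  [with Traffic=5]  = -10
Throughput = -Queue + 2*Jitter + 4  [with Queue=-10, Jitter=-1]  = 12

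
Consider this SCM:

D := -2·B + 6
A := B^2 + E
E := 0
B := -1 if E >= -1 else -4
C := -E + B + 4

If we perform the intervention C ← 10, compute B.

-1

Under do(C=10), the mechanism C := -E + B + 4 is discarded; C is fixed at 10.
Since B is not a descendant of the intervened variable, it is unaffected.
B = -1 if E >= -1 else -4  [with E=0]  = -1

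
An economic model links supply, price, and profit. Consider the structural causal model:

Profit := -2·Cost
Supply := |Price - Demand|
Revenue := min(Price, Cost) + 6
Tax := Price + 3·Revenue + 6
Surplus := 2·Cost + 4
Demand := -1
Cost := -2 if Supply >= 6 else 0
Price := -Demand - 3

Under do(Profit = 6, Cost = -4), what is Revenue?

2

Under do(Profit = 6, Cost = -4), each intervened variable's structural equation is replaced by its fixed value.
Price = -Demand - 3  [with Demand=-1]  = -2
Revenue = min(Price, Cost) + 6  [with Price=-2, Cost=-4]  = 2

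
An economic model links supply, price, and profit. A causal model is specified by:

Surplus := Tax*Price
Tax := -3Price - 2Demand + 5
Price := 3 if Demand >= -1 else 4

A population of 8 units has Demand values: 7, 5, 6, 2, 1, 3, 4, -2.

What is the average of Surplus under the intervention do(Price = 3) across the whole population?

The intervention sets Price=3 in all 8 units regardless of Demand. Recomputing Surplus per unit gives -54, -42, -48, -24, -18, -30, -36, 0; average -31.5.

-31.5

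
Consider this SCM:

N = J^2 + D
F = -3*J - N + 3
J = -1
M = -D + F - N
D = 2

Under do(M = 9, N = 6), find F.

Under do(M = 9, N = 6), each intervened variable's structural equation is replaced by its fixed value.
F = -3*J - N + 3  [with J=-1, N=6]  = 0

0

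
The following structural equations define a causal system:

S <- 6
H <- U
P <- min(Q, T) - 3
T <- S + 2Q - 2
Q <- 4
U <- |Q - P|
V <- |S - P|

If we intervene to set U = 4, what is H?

The intervention breaks the incoming arrows to U: U <- |Q - P| no longer applies, and U = 4.
H = U  [with U=4]  = 4

4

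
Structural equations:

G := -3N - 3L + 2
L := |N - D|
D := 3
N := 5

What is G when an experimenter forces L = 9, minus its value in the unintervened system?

The intervention breaks the incoming arrows to L: L := |N - D| no longer applies, and L = 9.
G = -3N - 3L + 2  [with N=5, L=9]  = -40
Without intervention: L = |N - D|  [with N=5, D=3]  = 2; G = -3N - 3L + 2  [with N=5, L=2]  = -19.
Change = -40 − (-19) = -21.

-21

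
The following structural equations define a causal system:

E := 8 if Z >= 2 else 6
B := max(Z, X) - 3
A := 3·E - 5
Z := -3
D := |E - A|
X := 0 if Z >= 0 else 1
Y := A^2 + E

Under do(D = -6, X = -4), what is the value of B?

Under do(D = -6, X = -4), each intervened variable's structural equation is replaced by its fixed value.
B = max(Z, X) - 3  [with Z=-3, X=-4]  = -6

-6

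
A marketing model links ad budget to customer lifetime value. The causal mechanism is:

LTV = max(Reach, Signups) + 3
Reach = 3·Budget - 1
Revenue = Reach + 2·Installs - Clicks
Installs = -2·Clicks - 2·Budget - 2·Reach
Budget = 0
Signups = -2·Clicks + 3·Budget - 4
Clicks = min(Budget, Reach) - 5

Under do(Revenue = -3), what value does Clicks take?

do(Revenue=-3) replaces the equation Revenue = Reach + 2·Installs - Clicks with the constant Revenue = -3.
Clicks is not downstream of the intervention, so its value is determined by the original equations.
Reach = 3·Budget - 1  [with Budget=0]  = -1
Clicks = min(Budget, Reach) - 5  [with Budget=0, Reach=-1]  = -6

-6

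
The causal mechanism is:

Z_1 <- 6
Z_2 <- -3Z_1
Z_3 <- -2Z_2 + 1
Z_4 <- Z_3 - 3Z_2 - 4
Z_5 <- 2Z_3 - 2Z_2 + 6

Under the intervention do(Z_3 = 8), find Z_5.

58

do(Z_3=8) replaces the equation Z_3 <- -2Z_2 + 1 with the constant Z_3 = 8.
Z_2 = -3Z_1  [with Z_1=6]  = -18
Z_5 = 2Z_3 - 2Z_2 + 6  [with Z_3=8, Z_2=-18]  = 58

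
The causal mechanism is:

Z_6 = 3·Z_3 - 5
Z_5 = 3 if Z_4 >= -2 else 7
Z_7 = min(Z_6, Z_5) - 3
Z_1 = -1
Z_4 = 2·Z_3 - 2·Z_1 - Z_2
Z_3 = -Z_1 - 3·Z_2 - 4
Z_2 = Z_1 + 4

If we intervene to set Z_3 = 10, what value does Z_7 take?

The intervention breaks the incoming arrows to Z_3: Z_3 = -Z_1 - 3·Z_2 - 4 no longer applies, and Z_3 = 10.
Z_2 = Z_1 + 4  [with Z_1=-1]  = 3
Z_4 = 2·Z_3 - 2·Z_1 - Z_2  [with Z_3=10, Z_1=-1, Z_2=3]  = 19
Z_5 = 3 if Z_4 >= -2 else 7  [with Z_4=19]  = 3
Z_6 = 3·Z_3 - 5  [with Z_3=10]  = 25
Z_7 = min(Z_6, Z_5) - 3  [with Z_6=25, Z_5=3]  = 0

0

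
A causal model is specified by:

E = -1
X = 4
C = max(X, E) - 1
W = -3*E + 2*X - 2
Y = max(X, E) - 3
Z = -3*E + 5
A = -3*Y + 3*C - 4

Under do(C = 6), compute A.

The intervention breaks the incoming arrows to C: C = max(X, E) - 1 no longer applies, and C = 6.
Y = max(X, E) - 3  [with X=4, E=-1]  = 1
A = -3*Y + 3*C - 4  [with Y=1, C=6]  = 11

11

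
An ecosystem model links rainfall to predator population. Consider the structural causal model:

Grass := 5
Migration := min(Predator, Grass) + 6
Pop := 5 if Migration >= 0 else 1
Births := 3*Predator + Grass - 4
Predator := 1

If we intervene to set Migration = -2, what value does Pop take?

1

Intervening sets Migration = -2 and removes its equation (Migration := min(Predator, Grass) + 6).
Pop = 5 if Migration >= 0 else 1  [with Migration=-2]  = 1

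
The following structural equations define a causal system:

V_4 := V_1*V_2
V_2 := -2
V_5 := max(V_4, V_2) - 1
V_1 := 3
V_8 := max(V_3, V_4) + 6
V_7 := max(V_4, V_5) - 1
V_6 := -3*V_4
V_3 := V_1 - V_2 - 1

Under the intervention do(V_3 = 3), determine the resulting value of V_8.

9

The intervention breaks the incoming arrows to V_3: V_3 := V_1 - V_2 - 1 no longer applies, and V_3 = 3.
V_4 = V_1*V_2  [with V_1=3, V_2=-2]  = -6
V_8 = max(V_3, V_4) + 6  [with V_3=3, V_4=-6]  = 9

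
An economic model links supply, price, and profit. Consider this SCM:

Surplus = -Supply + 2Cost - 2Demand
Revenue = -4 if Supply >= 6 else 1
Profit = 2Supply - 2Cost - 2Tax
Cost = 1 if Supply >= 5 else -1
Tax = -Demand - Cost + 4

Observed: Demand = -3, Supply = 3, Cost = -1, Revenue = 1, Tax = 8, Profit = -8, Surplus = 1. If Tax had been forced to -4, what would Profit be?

The intervention breaks the incoming arrows to Tax: Tax = -Demand - Cost + 4 no longer applies, and Tax = -4.
Cost = 1 if Supply >= 5 else -1  [with Supply=3]  = -1
Profit = 2Supply - 2Cost - 2Tax  [with Supply=3, Cost=-1, Tax=-4]  = 16

16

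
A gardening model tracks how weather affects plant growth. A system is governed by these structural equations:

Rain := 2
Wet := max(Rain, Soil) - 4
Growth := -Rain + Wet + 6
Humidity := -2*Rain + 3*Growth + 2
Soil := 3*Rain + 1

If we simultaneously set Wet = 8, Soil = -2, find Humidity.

34

Setting Wet = 8, Soil = -2 by intervention discards those variables' equations.
Growth = -Rain + Wet + 6  [with Rain=2, Wet=8]  = 12
Humidity = -2*Rain + 3*Growth + 2  [with Rain=2, Growth=12]  = 34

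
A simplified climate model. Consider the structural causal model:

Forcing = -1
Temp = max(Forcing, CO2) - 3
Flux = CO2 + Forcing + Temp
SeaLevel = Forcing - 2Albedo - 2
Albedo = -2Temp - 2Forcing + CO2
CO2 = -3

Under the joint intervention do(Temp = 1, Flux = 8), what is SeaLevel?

3

The joint intervention fixes Temp = 1, Flux = 8, removing each variable's own equation.
Albedo = -2Temp - 2Forcing + CO2  [with Temp=1, Forcing=-1, CO2=-3]  = -3
SeaLevel = Forcing - 2Albedo - 2  [with Forcing=-1, Albedo=-3]  = 3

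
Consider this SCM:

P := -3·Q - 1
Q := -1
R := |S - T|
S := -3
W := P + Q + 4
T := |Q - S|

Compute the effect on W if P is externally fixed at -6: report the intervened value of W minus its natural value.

-8

The intervention breaks the incoming arrows to P: P := -3·Q - 1 no longer applies, and P = -6.
W = P + Q + 4  [with P=-6, Q=-1]  = -3
Without intervention: P = -3·Q - 1  [with Q=-1]  = 2; W = P + Q + 4  [with P=2, Q=-1]  = 5.
Change = -3 − 5 = -8.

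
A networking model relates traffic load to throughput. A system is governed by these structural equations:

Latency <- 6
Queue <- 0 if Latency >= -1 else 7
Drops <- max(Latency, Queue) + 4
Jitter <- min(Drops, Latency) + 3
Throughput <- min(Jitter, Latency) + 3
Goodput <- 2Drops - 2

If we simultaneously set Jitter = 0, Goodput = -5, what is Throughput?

Setting Jitter = 0, Goodput = -5 by intervention discards those variables' equations.
Throughput = min(Jitter, Latency) + 3  [with Jitter=0, Latency=6]  = 3

3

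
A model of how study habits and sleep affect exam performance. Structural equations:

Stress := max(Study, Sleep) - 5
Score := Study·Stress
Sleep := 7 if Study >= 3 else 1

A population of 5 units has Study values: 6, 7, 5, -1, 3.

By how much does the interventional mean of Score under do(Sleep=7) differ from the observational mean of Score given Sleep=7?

-2.5

do(Sleep=7) breaks Sleep's dependence on Study. With Sleep=7 fixed, Score across the units is 12, 14, 10, -2, 6, mean 8.
E[Score|Sleep=7] averages over only the 4 units with Sleep=7 (Study = 6, 7, 5, 3): Score = 12, 14, 10, 6, mean 10.5.
Difference = 8 − 10.5 = -2.5.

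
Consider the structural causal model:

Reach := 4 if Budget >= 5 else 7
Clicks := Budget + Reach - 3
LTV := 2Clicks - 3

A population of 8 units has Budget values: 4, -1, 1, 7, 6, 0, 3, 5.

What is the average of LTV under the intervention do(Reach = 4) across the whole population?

5.25

do(Reach=4) breaks Reach's dependence on Budget. With Reach=4 fixed, LTV across the units is 7, -3, 1, 13, 11, -1, 5, 9, mean 5.25.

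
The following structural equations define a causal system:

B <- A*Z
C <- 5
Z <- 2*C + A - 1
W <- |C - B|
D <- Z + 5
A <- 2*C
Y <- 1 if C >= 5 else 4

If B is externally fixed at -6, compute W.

The intervention breaks the incoming arrows to B: B <- A*Z no longer applies, and B = -6.
W = |C - B|  [with C=5, B=-6]  = 11

11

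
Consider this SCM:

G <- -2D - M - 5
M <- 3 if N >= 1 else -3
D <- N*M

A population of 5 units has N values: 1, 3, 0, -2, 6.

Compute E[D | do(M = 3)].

Every unit gets M=3 under the intervention. D values become 3, 9, 0, -6, 18; E[D|do(M=3)] = 4.8.

4.8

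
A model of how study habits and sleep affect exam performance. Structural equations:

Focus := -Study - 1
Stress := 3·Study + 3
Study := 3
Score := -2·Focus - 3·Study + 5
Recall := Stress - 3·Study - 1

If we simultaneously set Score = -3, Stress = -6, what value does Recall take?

-16

The joint intervention fixes Score = -3, Stress = -6, removing each variable's own equation.
Recall = Stress - 3·Study - 1  [with Stress=-6, Study=3]  = -16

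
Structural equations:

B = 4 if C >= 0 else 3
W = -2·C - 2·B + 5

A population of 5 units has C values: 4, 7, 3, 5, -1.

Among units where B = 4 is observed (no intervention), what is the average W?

-12.5

Conditioning on B=4 selects the 4 unit(s) with C ∈ {4, 7, 3, 5}. Their W values: -11, -17, -9, -13. Mean = -12.5.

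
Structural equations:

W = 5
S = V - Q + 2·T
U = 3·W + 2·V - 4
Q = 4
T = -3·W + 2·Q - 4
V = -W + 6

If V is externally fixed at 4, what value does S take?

The intervention breaks the incoming arrows to V: V = -W + 6 no longer applies, and V = 4.
T = -3·W + 2·Q - 4  [with W=5, Q=4]  = -11
S = V - Q + 2·T  [with V=4, Q=4, T=-11]  = -22

-22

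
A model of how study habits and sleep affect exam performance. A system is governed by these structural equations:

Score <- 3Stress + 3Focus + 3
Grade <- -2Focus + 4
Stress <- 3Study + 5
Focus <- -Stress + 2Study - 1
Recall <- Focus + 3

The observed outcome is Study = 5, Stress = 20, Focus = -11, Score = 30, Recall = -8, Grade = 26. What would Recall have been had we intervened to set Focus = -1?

2

do(Focus=-1) replaces the equation Focus <- -Stress + 2Study - 1 with the constant Focus = -1.
Recall = Focus + 3  [with Focus=-1]  = 2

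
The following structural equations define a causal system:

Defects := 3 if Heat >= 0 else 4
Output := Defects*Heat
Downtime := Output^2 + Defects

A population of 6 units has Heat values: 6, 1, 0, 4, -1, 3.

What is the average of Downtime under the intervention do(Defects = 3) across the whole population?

Every unit gets Defects=3 under the intervention. Downtime values become 327, 12, 3, 147, 12, 84; E[Downtime|do(Defects=3)] = 97.5.

97.5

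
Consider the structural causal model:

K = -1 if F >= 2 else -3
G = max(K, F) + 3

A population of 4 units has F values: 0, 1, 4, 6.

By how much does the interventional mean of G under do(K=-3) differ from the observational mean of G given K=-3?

2.25

The intervention sets K=-3 in all 4 units regardless of F. Recomputing G per unit gives 3, 4, 7, 9; average 5.75.
Observing K=-3 restricts to units where K's equation naturally yields -3: F ∈ {0, 1}. In that subpopulation G = 3, 4, mean 3.5.
Difference = 5.75 − 3.5 = 2.25.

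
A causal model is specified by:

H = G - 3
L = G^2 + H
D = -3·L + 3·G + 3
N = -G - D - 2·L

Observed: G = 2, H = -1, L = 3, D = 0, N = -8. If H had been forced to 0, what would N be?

-7

do(H=0) replaces the equation H = G - 3 with the constant H = 0.
L = G^2 + H  [with G=2, H=0]  = 4
D = -3·L + 3·G + 3  [with L=4, G=2]  = -3
N = -G - D - 2·L  [with G=2, D=-3, L=4]  = -7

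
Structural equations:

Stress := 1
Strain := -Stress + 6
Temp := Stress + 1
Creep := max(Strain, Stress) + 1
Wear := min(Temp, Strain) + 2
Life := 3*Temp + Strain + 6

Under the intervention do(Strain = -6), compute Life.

Under do(Strain=-6), the mechanism Strain := -Stress + 6 is discarded; Strain is fixed at -6.
Temp = Stress + 1  [with Stress=1]  = 2
Life = 3*Temp + Strain + 6  [with Temp=2, Strain=-6]  = 6

6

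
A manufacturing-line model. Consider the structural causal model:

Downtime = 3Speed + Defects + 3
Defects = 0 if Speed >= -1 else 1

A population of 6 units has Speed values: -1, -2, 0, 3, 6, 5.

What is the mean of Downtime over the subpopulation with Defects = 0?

E[Downtime|Defects=0] averages over only the 5 units with Defects=0 (Speed = -1, 0, 3, 6, 5): Downtime = 0, 3, 12, 21, 18, mean 10.8.

10.8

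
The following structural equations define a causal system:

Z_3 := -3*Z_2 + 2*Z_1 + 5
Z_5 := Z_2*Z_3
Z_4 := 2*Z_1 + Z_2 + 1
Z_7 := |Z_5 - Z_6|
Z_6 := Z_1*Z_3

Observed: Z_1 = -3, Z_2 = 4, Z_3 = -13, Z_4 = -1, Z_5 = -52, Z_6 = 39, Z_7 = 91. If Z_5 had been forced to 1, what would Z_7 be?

38

Under do(Z_5=1), the mechanism Z_5 := Z_2*Z_3 is discarded; Z_5 is fixed at 1.
Z_3 = -3*Z_2 + 2*Z_1 + 5  [with Z_2=4, Z_1=-3]  = -13
Z_6 = Z_1*Z_3  [with Z_1=-3, Z_3=-13]  = 39
Z_7 = |Z_5 - Z_6|  [with Z_5=1, Z_6=39]  = 38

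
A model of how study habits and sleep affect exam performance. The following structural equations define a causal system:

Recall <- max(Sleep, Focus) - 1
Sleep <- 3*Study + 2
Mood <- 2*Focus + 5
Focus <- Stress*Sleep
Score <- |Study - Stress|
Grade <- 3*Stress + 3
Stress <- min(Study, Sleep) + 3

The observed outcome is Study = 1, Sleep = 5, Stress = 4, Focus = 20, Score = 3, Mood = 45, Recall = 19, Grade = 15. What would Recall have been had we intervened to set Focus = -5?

4

The intervention breaks the incoming arrows to Focus: Focus <- Stress*Sleep no longer applies, and Focus = -5.
Sleep = 3*Study + 2  [with Study=1]  = 5
Recall = max(Sleep, Focus) - 1  [with Sleep=5, Focus=-5]  = 4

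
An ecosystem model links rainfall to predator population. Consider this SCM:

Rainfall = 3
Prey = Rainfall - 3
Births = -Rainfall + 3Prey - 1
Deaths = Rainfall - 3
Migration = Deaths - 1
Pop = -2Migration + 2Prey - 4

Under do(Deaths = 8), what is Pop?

-18

Under do(Deaths=8), the mechanism Deaths = Rainfall - 3 is discarded; Deaths is fixed at 8.
Prey = Rainfall - 3  [with Rainfall=3]  = 0
Migration = Deaths - 1  [with Deaths=8]  = 7
Pop = -2Migration + 2Prey - 4  [with Migration=7, Prey=0]  = -18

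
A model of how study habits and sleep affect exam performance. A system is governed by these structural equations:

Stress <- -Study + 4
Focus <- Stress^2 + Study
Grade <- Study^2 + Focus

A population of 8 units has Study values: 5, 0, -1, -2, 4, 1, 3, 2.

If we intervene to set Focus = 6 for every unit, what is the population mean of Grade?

Under do(Focus=6), Focus's equation is replaced by Focus=6 for every unit. Per-unit Grade: 31, 6, 7, 10, 22, 7, 15, 10. Mean = 13.5.

13.5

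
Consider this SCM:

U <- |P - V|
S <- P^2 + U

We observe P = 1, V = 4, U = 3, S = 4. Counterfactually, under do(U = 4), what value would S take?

5

The intervention breaks the incoming arrows to U: U <- |P - V| no longer applies, and U = 4.
S = P^2 + U  [with P=1, U=4]  = 5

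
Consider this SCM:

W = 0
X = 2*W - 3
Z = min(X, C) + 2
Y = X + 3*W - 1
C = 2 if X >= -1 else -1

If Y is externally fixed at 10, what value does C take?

Under do(Y=10), the mechanism Y = X + 3*W - 1 is discarded; Y is fixed at 10.
Since C is not a descendant of the intervened variable, it is unaffected.
X = 2*W - 3  [with W=0]  = -3
C = 2 if X >= -1 else -1  [with X=-3]  = -1

-1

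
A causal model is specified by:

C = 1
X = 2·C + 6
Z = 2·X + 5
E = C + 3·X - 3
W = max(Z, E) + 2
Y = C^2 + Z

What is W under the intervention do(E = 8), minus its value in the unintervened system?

-1

Intervening sets E = 8 and removes its equation (E = C + 3·X - 3).
X = 2·C + 6  [with C=1]  = 8
Z = 2·X + 5  [with X=8]  = 21
W = max(Z, E) + 2  [with Z=21, E=8]  = 23
Without intervention: X = 2·C + 6  [with C=1]  = 8; Z = 2·X + 5  [with X=8]  = 21; E = C + 3·X - 3  [with C=1, X=8]  = 22; W = max(Z, E) + 2  [with Z=21, E=22]  = 24.
Change = 23 − 24 = -1.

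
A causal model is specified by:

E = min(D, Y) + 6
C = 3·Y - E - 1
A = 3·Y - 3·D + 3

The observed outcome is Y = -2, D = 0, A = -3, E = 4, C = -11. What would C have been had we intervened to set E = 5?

-12

Intervening sets E = 5 and removes its equation (E = min(D, Y) + 6).
C = 3·Y - E - 1  [with Y=-2, E=5]  = -12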